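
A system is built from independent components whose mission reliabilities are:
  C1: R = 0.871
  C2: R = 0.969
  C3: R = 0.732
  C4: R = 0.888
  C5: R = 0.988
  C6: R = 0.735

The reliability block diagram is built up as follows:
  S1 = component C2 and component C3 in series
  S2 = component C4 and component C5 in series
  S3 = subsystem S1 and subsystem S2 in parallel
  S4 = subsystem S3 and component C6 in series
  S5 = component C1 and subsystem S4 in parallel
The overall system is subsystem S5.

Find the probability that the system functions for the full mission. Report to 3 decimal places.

0.962

Series (C2 and C3): 0.96900 × 0.73200 = 0.70931
Series (C4 and C5): 0.88800 × 0.98800 = 0.87734
Parallel ([0.70931] and [0.87734]): 1 − (1 − 0.70931)(1 − 0.87734) = 0.96434
Series ([0.96434] and C6): 0.96434 × 0.73500 = 0.70879
Parallel (C1 and [0.70879]): 1 − (1 − 0.87100)(1 − 0.70879) = 0.962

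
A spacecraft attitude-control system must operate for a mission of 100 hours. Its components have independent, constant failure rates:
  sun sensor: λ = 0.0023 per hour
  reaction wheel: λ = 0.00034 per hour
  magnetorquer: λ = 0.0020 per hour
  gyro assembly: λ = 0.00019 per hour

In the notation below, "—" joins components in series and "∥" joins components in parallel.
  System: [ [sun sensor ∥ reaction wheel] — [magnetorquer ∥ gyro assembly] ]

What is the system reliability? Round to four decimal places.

0.9897

R(sun sensor) = exp(−0.0023 × 100) = 0.794534
R(reaction wheel) = exp(−0.00034 × 100) = 0.966572
R(magnetorquer) = exp(−0.0020 × 100) = 0.818731
R(gyro assembly) = exp(−0.00019 × 100) = 0.981179
Parallel (sun sensor and reaction wheel): 1 − (1 − 0.794534)(1 − 0.966572) = 0.993132
Parallel (magnetorquer and gyro assembly): 1 − (1 − 0.818731)(1 − 0.981179) = 0.996588
Series ([0.993132] and [0.996588]): 0.993132 × 0.996588 = 0.9897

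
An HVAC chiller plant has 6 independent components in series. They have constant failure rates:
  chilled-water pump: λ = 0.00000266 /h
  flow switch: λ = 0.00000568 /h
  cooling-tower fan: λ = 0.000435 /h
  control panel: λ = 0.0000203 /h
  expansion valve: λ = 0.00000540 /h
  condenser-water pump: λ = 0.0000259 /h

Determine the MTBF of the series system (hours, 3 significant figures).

2020

Series of exponential components: λ_sys = Σ λ_i
λ_sys = 0.00000266 + 0.00000568 + 0.000435 + 0.0000203 + 0.00000540 + 0.0000259 = 4.9494e-04 /h
MTBF = 1 / λ_sys = 2020 h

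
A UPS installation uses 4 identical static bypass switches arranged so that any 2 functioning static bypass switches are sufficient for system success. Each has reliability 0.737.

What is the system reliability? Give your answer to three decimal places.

R = Σ_{i=2}^{4} C(4,i) p^i (1−p)^{4−i} with p = 0.737
C(4,2)·0.737^2·0.263^2 = 0.22542
C(4,3)·0.737^3·0.263^1 = 0.42113
C(4,4)·0.737^4·0.263^0 = 0.29503
Sum = 0.942

0.942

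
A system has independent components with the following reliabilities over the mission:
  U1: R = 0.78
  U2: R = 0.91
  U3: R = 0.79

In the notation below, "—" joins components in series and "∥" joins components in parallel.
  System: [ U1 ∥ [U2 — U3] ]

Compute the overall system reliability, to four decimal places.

Series (U2 and U3): 0.910000 × 0.790000 = 0.718900
Parallel (U1 and [0.718900]): 1 − (1 − 0.780000)(1 − 0.718900) = 0.9382

0.9382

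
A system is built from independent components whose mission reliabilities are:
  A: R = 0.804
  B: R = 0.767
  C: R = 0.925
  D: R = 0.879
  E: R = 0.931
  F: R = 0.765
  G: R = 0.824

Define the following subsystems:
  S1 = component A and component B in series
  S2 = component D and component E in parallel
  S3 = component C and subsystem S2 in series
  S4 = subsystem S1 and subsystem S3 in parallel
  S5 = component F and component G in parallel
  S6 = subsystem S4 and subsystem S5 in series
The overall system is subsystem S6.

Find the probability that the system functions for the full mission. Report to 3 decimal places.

Series (A and B): 0.80400 × 0.76700 = 0.61667
Parallel (D and E): 1 − (1 − 0.87900)(1 − 0.93100) = 0.99165
Series (C and [0.99165]): 0.92500 × 0.99165 = 0.91728
Parallel ([0.61667] and [0.91728]): 1 − (1 − 0.61667)(1 − 0.91728) = 0.96829
Parallel (F and G): 1 − (1 − 0.76500)(1 − 0.82400) = 0.95864
Series ([0.96829] and [0.95864]): 0.96829 × 0.95864 = 0.928

0.928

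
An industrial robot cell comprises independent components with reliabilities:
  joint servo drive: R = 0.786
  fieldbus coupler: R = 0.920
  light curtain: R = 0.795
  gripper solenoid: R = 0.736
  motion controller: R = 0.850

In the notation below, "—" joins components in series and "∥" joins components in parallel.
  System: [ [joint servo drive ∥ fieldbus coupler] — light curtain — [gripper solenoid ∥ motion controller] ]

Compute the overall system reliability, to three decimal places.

0.750

Parallel (joint servo drive and fieldbus coupler): 1 − (1 − 0.78600)(1 − 0.92000) = 0.98288
Parallel (gripper solenoid and motion controller): 1 − (1 − 0.73600)(1 − 0.85000) = 0.96040
Series ([0.98288], light curtain, and [0.96040]): 0.98288 × 0.79500 × 0.96040 = 0.750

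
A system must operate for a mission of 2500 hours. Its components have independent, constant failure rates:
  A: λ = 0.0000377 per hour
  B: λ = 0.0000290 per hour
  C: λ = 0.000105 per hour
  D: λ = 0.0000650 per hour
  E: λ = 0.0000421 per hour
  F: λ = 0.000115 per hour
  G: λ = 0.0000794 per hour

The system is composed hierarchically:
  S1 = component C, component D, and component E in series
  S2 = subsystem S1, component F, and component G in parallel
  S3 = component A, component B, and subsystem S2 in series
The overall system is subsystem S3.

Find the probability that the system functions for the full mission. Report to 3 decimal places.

0.831

R(A) = exp(−0.0000377 × 2500) = 0.91006
R(B) = exp(−0.0000290 × 2500) = 0.93007
R(C) = exp(−0.000105 × 2500) = 0.76913
R(D) = exp(−0.0000650 × 2500) = 0.85002
R(E) = exp(−0.0000421 × 2500) = 0.90010
R(F) = exp(−0.000115 × 2500) = 0.75014
R(G) = exp(−0.0000794 × 2500) = 0.81996
Series (C, D, and E): 0.76913 × 0.85002 × 0.90010 = 0.58846
Parallel ([0.58846], F, and G): 1 − (1 − 0.58846)(1 − 0.75014)(1 − 0.81996) = 0.98149
Series (A, B, and [0.98149]): 0.91006 × 0.93007 × 0.98149 = 0.831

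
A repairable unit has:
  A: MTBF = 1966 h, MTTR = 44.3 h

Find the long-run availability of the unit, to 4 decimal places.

A(A) = MTBF/(MTBF+MTTR) = 1966/(1966+44.3) = 0.9780

0.9780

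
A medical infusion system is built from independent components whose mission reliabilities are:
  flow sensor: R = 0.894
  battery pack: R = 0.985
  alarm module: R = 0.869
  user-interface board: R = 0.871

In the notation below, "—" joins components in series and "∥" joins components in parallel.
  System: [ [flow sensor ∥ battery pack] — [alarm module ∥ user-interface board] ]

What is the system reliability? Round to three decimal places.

0.982

Parallel (flow sensor and battery pack): 1 − (1 − 0.89400)(1 − 0.98500) = 0.99841
Parallel (alarm module and user-interface board): 1 − (1 − 0.86900)(1 − 0.87100) = 0.98310
Series ([0.99841] and [0.98310]): 0.99841 × 0.98310 = 0.982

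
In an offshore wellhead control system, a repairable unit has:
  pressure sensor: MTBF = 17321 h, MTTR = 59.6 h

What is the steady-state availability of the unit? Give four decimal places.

A(pressure sensor) = MTBF/(MTBF+MTTR) = 17321/(17321+59.6) = 0.9966

0.9966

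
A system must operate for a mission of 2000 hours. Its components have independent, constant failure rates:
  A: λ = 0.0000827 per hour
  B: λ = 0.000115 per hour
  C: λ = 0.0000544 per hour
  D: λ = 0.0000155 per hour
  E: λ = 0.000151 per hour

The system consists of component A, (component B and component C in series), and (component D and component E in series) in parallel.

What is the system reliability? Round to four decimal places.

R(A) = exp(−0.0000827 × 2000) = 0.847555
R(B) = exp(−0.000115 × 2000) = 0.794534
R(C) = exp(−0.0000544 × 2000) = 0.896910
R(D) = exp(−0.0000155 × 2000) = 0.969476
R(E) = exp(−0.000151 × 2000) = 0.739338
Series (B and C): 0.794534 × 0.896910 = 0.712625
Series (D and E): 0.969476 × 0.739338 = 0.716770
Parallel (A, [0.712625], and [0.716770]): 1 − (1 − 0.847555)(1 − 0.712625)(1 − 0.716770) = 0.9876

0.9876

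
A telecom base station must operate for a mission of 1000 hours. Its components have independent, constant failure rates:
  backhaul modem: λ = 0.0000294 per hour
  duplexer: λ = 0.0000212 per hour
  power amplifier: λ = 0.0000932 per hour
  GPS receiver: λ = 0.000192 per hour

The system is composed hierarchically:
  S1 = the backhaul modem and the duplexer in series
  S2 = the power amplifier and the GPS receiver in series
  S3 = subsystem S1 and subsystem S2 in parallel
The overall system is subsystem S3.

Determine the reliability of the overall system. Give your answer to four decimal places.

R(backhaul modem) = exp(−0.0000294 × 1000) = 0.971028
R(duplexer) = exp(−0.0000212 × 1000) = 0.979023
R(power amplifier) = exp(−0.0000932 × 1000) = 0.911011
R(GPS receiver) = exp(−0.000192 × 1000) = 0.825307
Series (backhaul modem and duplexer): 0.971028 × 0.979023 = 0.950659
Series (power amplifier and GPS receiver): 0.911011 × 0.825307 = 0.751864
Parallel ([0.950659] and [0.751864]): 1 − (1 − 0.950659)(1 − 0.751864) = 0.9878

0.9878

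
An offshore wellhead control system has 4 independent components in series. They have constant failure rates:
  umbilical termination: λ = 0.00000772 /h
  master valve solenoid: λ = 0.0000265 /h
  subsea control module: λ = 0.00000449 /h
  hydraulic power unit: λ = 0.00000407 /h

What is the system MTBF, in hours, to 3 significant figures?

23400

Series of exponential components: λ_sys = Σ λ_i
λ_sys = 0.00000772 + 0.0000265 + 0.00000449 + 0.00000407 = 4.2780e-05 /h
MTBF = 1 / λ_sys = 23400 h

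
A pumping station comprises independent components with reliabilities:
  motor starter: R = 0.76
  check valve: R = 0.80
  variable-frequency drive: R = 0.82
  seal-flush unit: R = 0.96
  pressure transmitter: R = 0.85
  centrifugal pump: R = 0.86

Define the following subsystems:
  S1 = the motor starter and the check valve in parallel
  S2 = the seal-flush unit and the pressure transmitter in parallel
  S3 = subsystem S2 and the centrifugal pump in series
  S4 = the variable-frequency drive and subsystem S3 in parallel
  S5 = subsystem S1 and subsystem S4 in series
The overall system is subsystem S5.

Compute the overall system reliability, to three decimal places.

Parallel (motor starter and check valve): 1 − (1 − 0.76000)(1 − 0.80000) = 0.95200
Parallel (seal-flush unit and pressure transmitter): 1 − (1 − 0.96000)(1 − 0.85000) = 0.99400
Series ([0.99400] and centrifugal pump): 0.99400 × 0.86000 = 0.85484
Parallel (variable-frequency drive and [0.85484]): 1 − (1 − 0.82000)(1 − 0.85484) = 0.97387
Series ([0.95200] and [0.97387]): 0.95200 × 0.97387 = 0.927

0.927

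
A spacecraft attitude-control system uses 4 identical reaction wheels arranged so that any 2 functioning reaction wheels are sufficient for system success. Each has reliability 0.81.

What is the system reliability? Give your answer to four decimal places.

0.9765

R = Σ_{i=2}^{4} C(4,i) p^i (1−p)^{4−i} with p = 0.81
C(4,2)·0.81^2·0.19^2 = 0.142111
C(4,3)·0.81^3·0.19^1 = 0.403895
C(4,4)·0.81^4·0.19^0 = 0.430467
Sum = 0.9765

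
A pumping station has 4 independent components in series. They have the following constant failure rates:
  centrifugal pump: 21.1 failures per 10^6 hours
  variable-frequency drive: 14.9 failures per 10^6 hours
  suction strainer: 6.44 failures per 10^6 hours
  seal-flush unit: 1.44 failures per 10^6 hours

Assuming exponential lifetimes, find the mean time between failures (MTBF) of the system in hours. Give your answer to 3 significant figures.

22800

Series of exponential components: λ_sys = Σ λ_i
λ_sys = 0.0000211 + 0.0000149 + 0.00000644 + 0.00000144 = 4.3880e-05 /h
MTBF = 1 / λ_sys = 22800 h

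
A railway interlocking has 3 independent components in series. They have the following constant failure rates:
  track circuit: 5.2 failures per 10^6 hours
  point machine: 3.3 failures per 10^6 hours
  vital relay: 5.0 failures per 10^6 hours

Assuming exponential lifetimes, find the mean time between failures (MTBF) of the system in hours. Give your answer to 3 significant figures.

74100

Series of exponential components: λ_sys = Σ λ_i
λ_sys = 0.0000052 + 0.0000033 + 0.0000050 = 1.3500e-05 /h
MTBF = 1 / λ_sys = 74100 h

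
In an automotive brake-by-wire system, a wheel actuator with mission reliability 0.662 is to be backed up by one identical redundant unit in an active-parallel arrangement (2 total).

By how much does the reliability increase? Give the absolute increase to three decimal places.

R_before = 0.662
R_after = 1 − (1 − 0.662)^2 = 0.886
ΔR = 0.886 − 0.662 = 0.224

0.224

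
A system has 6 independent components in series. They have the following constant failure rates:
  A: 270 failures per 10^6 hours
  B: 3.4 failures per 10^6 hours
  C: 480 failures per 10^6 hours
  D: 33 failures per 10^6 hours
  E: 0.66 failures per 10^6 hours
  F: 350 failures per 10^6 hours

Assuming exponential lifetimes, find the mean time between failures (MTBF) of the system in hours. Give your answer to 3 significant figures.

879

Series of exponential components: λ_sys = Σ λ_i
λ_sys = 0.00027 + 0.0000034 + 0.00048 + 0.000033 + 0.00000066 + 0.00035 = 1.1371e-03 /h
MTBF = 1 / λ_sys = 879 h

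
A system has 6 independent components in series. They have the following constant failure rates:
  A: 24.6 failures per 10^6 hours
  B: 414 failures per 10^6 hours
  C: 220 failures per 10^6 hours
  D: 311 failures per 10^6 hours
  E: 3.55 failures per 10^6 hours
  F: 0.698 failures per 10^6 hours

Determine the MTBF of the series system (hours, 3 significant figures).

1030

Series of exponential components: λ_sys = Σ λ_i
λ_sys = 0.0000246 + 0.000414 + 0.000220 + 0.000311 + 0.00000355 + 0.000000698 = 9.7385e-04 /h
MTBF = 1 / λ_sys = 1030 h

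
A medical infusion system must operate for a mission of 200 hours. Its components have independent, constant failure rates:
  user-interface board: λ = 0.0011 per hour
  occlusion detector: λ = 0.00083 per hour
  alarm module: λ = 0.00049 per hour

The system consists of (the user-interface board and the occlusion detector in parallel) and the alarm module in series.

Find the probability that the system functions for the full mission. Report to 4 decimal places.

R(user-interface board) = exp(−0.0011 × 200) = 0.802519
R(occlusion detector) = exp(−0.00083 × 200) = 0.847046
R(alarm module) = exp(−0.00049 × 200) = 0.906649
Parallel (user-interface board and occlusion detector): 1 − (1 − 0.802519)(1 − 0.847046) = 0.969794
Series ([0.969794] and alarm module): 0.969794 × 0.906649 = 0.8793

0.8793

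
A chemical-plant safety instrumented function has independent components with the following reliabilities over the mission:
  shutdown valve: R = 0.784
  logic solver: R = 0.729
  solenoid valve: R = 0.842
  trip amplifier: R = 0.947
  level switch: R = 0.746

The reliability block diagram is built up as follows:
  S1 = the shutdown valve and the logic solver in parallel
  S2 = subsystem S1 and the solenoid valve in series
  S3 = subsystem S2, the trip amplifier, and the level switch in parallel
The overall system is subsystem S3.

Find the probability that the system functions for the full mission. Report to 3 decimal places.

0.997

Parallel (shutdown valve and logic solver): 1 − (1 − 0.78400)(1 − 0.72900) = 0.94146
Series ([0.94146] and solenoid valve): 0.94146 × 0.84200 = 0.79271
Parallel ([0.79271], trip amplifier, and level switch): 1 − (1 − 0.79271)(1 − 0.94700)(1 − 0.74600) = 0.997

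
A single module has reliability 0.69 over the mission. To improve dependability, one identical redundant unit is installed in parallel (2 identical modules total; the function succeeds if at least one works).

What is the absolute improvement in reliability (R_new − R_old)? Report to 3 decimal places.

R_before = 0.69
R_after = 1 − (1 − 0.69)^2 = 0.904
ΔR = 0.904 − 0.69 = 0.214

0.214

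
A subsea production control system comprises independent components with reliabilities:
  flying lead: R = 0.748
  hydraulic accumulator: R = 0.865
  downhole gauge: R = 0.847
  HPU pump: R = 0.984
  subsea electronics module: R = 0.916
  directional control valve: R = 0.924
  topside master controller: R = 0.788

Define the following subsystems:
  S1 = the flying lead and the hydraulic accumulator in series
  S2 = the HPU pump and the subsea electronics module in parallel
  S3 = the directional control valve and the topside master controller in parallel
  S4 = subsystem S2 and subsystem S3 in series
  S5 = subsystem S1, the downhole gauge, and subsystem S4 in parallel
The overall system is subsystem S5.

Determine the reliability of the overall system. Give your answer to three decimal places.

0.999

Series (flying lead and hydraulic accumulator): 0.74800 × 0.86500 = 0.64702
Parallel (HPU pump and subsea electronics module): 1 − (1 − 0.98400)(1 − 0.91600) = 0.99866
Parallel (directional control valve and topside master controller): 1 − (1 − 0.92400)(1 − 0.78800) = 0.98389
Series ([0.99866] and [0.98389]): 0.99866 × 0.98389 = 0.98257
Parallel ([0.64702], downhole gauge, and [0.98257]): 1 − (1 − 0.64702)(1 − 0.84700)(1 − 0.98257) = 0.999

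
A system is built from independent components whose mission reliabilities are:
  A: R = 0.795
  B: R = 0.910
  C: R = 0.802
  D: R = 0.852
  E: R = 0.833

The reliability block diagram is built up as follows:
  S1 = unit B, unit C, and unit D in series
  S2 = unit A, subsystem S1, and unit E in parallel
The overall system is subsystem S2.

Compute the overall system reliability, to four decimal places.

0.9871

Series (B, C, and D): 0.910000 × 0.802000 × 0.852000 = 0.621807
Parallel (A, [0.621807], and E): 1 − (1 − 0.795000)(1 − 0.621807)(1 − 0.833000) = 0.9871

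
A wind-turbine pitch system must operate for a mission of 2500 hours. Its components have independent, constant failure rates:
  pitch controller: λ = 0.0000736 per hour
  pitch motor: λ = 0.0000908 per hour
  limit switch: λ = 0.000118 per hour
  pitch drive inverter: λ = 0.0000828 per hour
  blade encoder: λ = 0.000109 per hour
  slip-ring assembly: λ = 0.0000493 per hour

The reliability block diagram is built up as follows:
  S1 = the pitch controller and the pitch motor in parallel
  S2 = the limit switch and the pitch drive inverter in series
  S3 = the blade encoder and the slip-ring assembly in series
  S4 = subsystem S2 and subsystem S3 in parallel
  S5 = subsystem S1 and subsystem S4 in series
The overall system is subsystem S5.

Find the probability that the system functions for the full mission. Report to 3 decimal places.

R(pitch controller) = exp(−0.0000736 × 2500) = 0.83194
R(pitch motor) = exp(−0.0000908 × 2500) = 0.79692
R(limit switch) = exp(−0.000118 × 2500) = 0.74453
R(pitch drive inverter) = exp(−0.0000828 × 2500) = 0.81302
R(blade encoder) = exp(−0.000109 × 2500) = 0.76147
R(slip-ring assembly) = exp(−0.0000493 × 2500) = 0.88404
Parallel (pitch controller and pitch motor): 1 − (1 − 0.83194)(1 − 0.79692) = 0.96587
Series (limit switch and pitch drive inverter): 0.74453 × 0.81302 = 0.60532
Series (blade encoder and slip-ring assembly): 0.76147 × 0.88404 = 0.67317
Parallel ([0.60532] and [0.67317]): 1 − (1 − 0.60532)(1 − 0.67317) = 0.87101
Series ([0.96587] and [0.87101]): 0.96587 × 0.87101 = 0.841

0.841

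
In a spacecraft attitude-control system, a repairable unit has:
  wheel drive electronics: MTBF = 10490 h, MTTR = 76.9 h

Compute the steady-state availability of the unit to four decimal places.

0.9927

A(wheel drive electronics) = MTBF/(MTBF+MTTR) = 10490/(10490+76.9) = 0.9927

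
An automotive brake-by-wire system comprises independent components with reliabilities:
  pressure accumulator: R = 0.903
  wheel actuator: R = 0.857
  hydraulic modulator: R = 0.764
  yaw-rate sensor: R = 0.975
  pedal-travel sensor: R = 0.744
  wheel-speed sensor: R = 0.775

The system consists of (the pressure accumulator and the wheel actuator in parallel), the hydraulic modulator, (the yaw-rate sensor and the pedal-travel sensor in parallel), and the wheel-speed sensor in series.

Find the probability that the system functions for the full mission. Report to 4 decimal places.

0.5802

Parallel (pressure accumulator and wheel actuator): 1 − (1 − 0.903000)(1 − 0.857000) = 0.986129
Parallel (yaw-rate sensor and pedal-travel sensor): 1 − (1 − 0.975000)(1 − 0.744000) = 0.993600
Series ([0.986129], hydraulic modulator, [0.993600], and wheel-speed sensor): 0.986129 × 0.764000 × 0.993600 × 0.775000 = 0.5802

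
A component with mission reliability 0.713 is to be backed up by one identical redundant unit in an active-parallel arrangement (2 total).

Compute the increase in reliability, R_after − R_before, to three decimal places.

R_before = 0.713
R_after = 1 − (1 − 0.713)^2 = 0.918
ΔR = 0.918 − 0.713 = 0.205

0.205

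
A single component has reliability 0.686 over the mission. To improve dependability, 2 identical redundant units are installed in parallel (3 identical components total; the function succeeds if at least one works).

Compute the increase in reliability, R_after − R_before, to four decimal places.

0.2830

R_before = 0.686
R_after = 1 − (1 − 0.686)^3 = 0.9690
ΔR = 0.9690 − 0.686 = 0.2830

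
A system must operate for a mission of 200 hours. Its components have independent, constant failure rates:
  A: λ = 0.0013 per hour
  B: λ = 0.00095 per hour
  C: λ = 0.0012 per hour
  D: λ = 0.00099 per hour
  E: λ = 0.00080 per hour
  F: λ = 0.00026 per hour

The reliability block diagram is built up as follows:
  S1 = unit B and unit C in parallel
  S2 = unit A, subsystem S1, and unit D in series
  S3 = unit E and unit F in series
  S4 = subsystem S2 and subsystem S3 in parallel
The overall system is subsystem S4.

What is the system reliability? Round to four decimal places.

0.9253

R(A) = exp(−0.0013 × 200) = 0.771052
R(B) = exp(−0.00095 × 200) = 0.826959
R(C) = exp(−0.0012 × 200) = 0.786628
R(D) = exp(−0.00099 × 200) = 0.820370
R(E) = exp(−0.00080 × 200) = 0.852144
R(F) = exp(−0.00026 × 200) = 0.949329
Parallel (B and C): 1 − (1 − 0.826959)(1 − 0.786628) = 0.963078
Series (A, [0.963078], and D): 0.771052 × 0.963078 × 0.820370 = 0.609193
Series (E and F): 0.852144 × 0.949329 = 0.808965
Parallel ([0.609193] and [0.808965]): 1 − (1 − 0.609193)(1 − 0.808965) = 0.9253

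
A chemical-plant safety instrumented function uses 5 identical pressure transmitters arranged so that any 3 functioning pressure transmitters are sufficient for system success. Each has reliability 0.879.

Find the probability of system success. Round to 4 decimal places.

R = Σ_{i=3}^{5} C(5,i) p^i (1−p)^{5−i} with p = 0.879
C(5,3)·0.879^3·0.121^2 = 0.099435
C(5,4)·0.879^4·0.121^1 = 0.361169
C(5,5)·0.879^5·0.121^0 = 0.524740
Sum = 0.9853

0.9853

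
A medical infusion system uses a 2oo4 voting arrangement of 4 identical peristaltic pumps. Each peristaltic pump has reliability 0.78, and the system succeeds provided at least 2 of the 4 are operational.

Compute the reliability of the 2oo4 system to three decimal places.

0.964

R = Σ_{i=2}^{4} C(4,i) p^i (1−p)^{4−i} with p = 0.78
C(4,2)·0.78^2·0.22^2 = 0.17668
C(4,3)·0.78^3·0.22^1 = 0.41761
C(4,4)·0.78^4·0.22^0 = 0.37015
Sum = 0.964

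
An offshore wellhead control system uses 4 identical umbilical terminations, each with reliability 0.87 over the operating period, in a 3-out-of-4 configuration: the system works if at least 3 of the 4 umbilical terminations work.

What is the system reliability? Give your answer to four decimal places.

0.9153

R = Σ_{i=3}^{4} C(4,i) p^i (1−p)^{4−i} with p = 0.87
C(4,3)·0.87^3·0.13^1 = 0.342422
C(4,4)·0.87^4·0.13^0 = 0.572898
Sum = 0.9153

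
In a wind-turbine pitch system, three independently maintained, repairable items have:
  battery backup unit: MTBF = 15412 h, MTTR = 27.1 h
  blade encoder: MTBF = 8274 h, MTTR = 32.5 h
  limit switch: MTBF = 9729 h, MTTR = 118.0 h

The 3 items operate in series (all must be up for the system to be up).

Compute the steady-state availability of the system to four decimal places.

0.9824

A(battery backup unit) = MTBF/(MTBF+MTTR) = 15412/(15412+27.1) = 0.998245
A(blade encoder) = MTBF/(MTBF+MTTR) = 8274/(8274+32.5) = 0.996087
A(limit switch) = MTBF/(MTBF+MTTR) = 9729/(9729+118.0) = 0.988017
Series availability: 0.998245 × 0.996087 × 0.988017 = 0.9824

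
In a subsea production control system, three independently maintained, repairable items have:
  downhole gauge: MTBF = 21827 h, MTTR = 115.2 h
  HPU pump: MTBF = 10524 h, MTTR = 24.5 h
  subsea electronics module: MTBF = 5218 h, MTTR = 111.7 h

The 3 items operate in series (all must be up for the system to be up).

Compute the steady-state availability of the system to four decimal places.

A(downhole gauge) = MTBF/(MTBF+MTTR) = 21827/(21827+115.2) = 0.994750
A(HPU pump) = MTBF/(MTBF+MTTR) = 10524/(10524+24.5) = 0.997677
A(subsea electronics module) = MTBF/(MTBF+MTTR) = 5218/(5218+111.7) = 0.979042
Series availability: 0.994750 × 0.997677 × 0.979042 = 0.9716

0.9716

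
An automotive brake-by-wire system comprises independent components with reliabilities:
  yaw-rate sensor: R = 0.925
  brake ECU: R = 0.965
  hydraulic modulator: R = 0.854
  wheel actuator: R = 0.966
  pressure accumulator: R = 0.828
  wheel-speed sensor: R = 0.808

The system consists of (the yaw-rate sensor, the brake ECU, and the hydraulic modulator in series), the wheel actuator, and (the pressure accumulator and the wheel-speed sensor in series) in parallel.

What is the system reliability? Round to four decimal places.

0.9973

Series (yaw-rate sensor, brake ECU, and hydraulic modulator): 0.925000 × 0.965000 × 0.854000 = 0.762302
Series (pressure accumulator and wheel-speed sensor): 0.828000 × 0.808000 = 0.669024
Parallel ([0.762302], wheel actuator, and [0.669024]): 1 − (1 − 0.762302)(1 − 0.966000)(1 − 0.669024) = 0.9973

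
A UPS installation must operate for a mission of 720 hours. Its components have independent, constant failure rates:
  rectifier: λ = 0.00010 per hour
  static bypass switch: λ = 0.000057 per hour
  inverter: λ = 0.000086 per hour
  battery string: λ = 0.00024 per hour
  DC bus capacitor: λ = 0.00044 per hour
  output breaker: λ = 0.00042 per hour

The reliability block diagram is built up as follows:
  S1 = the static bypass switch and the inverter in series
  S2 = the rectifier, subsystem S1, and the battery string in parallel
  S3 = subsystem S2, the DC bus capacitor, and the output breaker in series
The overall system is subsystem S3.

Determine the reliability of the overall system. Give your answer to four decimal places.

R(rectifier) = exp(−0.00010 × 720) = 0.930531
R(static bypass switch) = exp(−0.000057 × 720) = 0.959791
R(inverter) = exp(−0.000086 × 720) = 0.939958
R(battery string) = exp(−0.00024 × 720) = 0.841306
R(DC bus capacitor) = exp(−0.00044 × 720) = 0.728476
R(output breaker) = exp(−0.00042 × 720) = 0.739042
Series (static bypass switch and inverter): 0.959791 × 0.939958 = 0.902163
Parallel (rectifier, [0.902163], and battery string): 1 − (1 − 0.930531)(1 − 0.902163)(1 − 0.841306) = 0.998921
Series ([0.998921], DC bus capacitor, and output breaker): 0.998921 × 0.728476 × 0.739042 = 0.5378

0.5378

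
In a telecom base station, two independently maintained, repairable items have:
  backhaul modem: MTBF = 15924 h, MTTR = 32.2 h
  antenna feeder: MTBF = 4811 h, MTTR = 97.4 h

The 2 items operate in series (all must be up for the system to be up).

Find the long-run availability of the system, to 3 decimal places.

A(backhaul modem) = MTBF/(MTBF+MTTR) = 15924/(15924+32.2) = 0.997982
A(antenna feeder) = MTBF/(MTBF+MTTR) = 4811/(4811+97.4) = 0.980156
Series availability: 0.997982 × 0.980156 = 0.978

0.978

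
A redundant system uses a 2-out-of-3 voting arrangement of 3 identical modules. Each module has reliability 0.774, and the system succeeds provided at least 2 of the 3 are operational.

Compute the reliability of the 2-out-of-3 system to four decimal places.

0.8699

R = Σ_{i=2}^{3} C(3,i) p^i (1−p)^{3−i} with p = 0.774
C(3,2)·0.774^2·0.226^1 = 0.406174
C(3,3)·0.774^3·0.226^0 = 0.463685
Sum = 0.8699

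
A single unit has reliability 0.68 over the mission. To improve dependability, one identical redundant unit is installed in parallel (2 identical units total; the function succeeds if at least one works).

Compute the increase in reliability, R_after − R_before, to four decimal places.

R_before = 0.68
R_after = 1 − (1 − 0.68)^2 = 0.8976
ΔR = 0.8976 − 0.68 = 0.2176

0.2176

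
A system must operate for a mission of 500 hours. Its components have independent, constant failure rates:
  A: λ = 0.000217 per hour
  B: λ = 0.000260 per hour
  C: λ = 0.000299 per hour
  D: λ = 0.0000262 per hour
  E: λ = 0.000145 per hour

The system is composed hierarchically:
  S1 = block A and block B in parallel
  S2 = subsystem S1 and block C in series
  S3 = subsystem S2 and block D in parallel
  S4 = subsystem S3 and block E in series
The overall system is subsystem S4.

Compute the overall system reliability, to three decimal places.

R(A) = exp(−0.000217 × 500) = 0.89718
R(B) = exp(−0.000260 × 500) = 0.87810
R(C) = exp(−0.000299 × 500) = 0.86114
R(D) = exp(−0.0000262 × 500) = 0.98699
R(E) = exp(−0.000145 × 500) = 0.93007
Parallel (A and B): 1 − (1 − 0.89718)(1 − 0.87810) = 0.98747
Series ([0.98747] and C): 0.98747 × 0.86114 = 0.85035
Parallel ([0.85035] and D): 1 − (1 − 0.85035)(1 − 0.98699) = 0.99805
Series ([0.99805] and E): 0.99805 × 0.93007 = 0.928

0.928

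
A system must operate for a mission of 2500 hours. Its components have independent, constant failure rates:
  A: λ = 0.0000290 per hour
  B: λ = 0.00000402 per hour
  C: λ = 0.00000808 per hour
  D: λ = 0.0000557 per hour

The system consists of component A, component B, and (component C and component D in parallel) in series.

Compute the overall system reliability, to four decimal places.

R(A) = exp(−0.0000290 × 2500) = 0.930066
R(B) = exp(−0.00000402 × 2500) = 0.990000
R(C) = exp(−0.00000808 × 2500) = 0.980003
R(D) = exp(−0.0000557 × 2500) = 0.870010
Parallel (C and D): 1 − (1 − 0.980003)(1 − 0.870010) = 0.997401
Series (A, B, and [0.997401]): 0.930066 × 0.990000 × 0.997401 = 0.9184

0.9184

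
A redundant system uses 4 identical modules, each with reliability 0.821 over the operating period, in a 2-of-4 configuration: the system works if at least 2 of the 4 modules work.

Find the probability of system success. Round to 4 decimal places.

R = Σ_{i=2}^{4} C(4,i) p^i (1−p)^{4−i} with p = 0.821
C(4,2)·0.821^2·0.179^2 = 0.129582
C(4,3)·0.821^3·0.179^1 = 0.396226
C(4,4)·0.821^4·0.179^0 = 0.454331
Sum = 0.9801

0.9801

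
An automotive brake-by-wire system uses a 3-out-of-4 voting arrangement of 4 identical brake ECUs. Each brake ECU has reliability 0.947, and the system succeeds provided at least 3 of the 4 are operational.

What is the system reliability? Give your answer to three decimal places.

0.984

R = Σ_{i=3}^{4} C(4,i) p^i (1−p)^{4−i} with p = 0.947
C(4,3)·0.947^3·0.053^1 = 0.18005
C(4,4)·0.947^4·0.053^0 = 0.80427
Sum = 0.984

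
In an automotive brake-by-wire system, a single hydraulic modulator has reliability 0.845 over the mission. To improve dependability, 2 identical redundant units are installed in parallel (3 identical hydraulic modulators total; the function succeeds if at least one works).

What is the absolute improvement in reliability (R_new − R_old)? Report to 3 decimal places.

0.151

R_before = 0.845
R_after = 1 − (1 − 0.845)^3 = 0.996
ΔR = 0.996 − 0.845 = 0.151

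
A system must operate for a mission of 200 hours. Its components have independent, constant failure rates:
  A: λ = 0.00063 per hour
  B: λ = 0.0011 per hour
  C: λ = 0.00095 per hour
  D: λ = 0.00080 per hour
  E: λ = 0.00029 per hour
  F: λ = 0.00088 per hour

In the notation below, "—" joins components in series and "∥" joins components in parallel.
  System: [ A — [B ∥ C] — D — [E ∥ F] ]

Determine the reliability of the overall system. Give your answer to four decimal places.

R(A) = exp(−0.00063 × 200) = 0.881615
R(B) = exp(−0.0011 × 200) = 0.802519
R(C) = exp(−0.00095 × 200) = 0.826959
R(D) = exp(−0.00080 × 200) = 0.852144
R(E) = exp(−0.00029 × 200) = 0.943650
R(F) = exp(−0.00088 × 200) = 0.838618
Parallel (B and C): 1 − (1 − 0.802519)(1 − 0.826959) = 0.965828
Parallel (E and F): 1 − (1 − 0.943650)(1 − 0.838618) = 0.990906
Series (A, [0.965828], D, and [0.990906]): 0.881615 × 0.965828 × 0.852144 × 0.990906 = 0.7190

0.7190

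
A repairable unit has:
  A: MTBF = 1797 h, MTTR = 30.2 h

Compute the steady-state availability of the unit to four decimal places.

A(A) = MTBF/(MTBF+MTTR) = 1797/(1797+30.2) = 0.9835

0.9835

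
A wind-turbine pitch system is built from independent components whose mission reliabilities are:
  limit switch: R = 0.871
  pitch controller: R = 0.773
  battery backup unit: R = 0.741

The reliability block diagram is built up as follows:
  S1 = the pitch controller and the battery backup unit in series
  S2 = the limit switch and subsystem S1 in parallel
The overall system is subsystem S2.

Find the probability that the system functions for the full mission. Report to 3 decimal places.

0.945

Series (pitch controller and battery backup unit): 0.77300 × 0.74100 = 0.57279
Parallel (limit switch and [0.57279]): 1 − (1 − 0.87100)(1 − 0.57279) = 0.945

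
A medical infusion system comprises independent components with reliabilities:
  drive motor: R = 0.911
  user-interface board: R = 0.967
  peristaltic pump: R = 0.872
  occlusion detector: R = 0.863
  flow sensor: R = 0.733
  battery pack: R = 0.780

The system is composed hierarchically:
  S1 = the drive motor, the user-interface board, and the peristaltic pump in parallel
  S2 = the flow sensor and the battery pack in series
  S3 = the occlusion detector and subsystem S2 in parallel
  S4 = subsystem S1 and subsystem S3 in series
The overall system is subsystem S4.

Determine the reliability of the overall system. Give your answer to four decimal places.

0.9410

Parallel (drive motor, user-interface board, and peristaltic pump): 1 − (1 − 0.911000)(1 − 0.967000)(1 − 0.872000) = 0.999624
Series (flow sensor and battery pack): 0.733000 × 0.780000 = 0.571740
Parallel (occlusion detector and [0.571740]): 1 − (1 − 0.863000)(1 − 0.571740) = 0.941328
Series ([0.999624] and [0.941328]): 0.999624 × 0.941328 = 0.9410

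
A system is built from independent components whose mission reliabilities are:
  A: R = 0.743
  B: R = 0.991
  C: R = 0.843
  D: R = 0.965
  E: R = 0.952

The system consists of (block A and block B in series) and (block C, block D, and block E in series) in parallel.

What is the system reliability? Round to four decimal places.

Series (A and B): 0.743000 × 0.991000 = 0.736313
Series (C, D, and E): 0.843000 × 0.965000 × 0.952000 = 0.774447
Parallel ([0.736313] and [0.774447]): 1 − (1 − 0.736313)(1 − 0.774447) = 0.9405

0.9405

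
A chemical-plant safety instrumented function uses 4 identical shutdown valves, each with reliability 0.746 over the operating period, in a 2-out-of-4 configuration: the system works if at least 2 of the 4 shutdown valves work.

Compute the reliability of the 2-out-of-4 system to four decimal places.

R = Σ_{i=2}^{4} C(4,i) p^i (1−p)^{4−i} with p = 0.746
C(4,2)·0.746^2·0.254^2 = 0.215425
C(4,3)·0.746^3·0.254^1 = 0.421804
C(4,4)·0.746^4·0.254^0 = 0.309710
Sum = 0.9469

0.9469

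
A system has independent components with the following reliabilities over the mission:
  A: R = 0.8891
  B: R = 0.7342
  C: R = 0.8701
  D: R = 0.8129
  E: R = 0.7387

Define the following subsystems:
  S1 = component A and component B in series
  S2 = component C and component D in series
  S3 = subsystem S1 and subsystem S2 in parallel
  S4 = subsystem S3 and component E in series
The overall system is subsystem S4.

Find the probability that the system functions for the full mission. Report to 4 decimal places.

0.6636

Series (A and B): 0.889100 × 0.734200 = 0.652777
Series (C and D): 0.870100 × 0.812900 = 0.707304
Parallel ([0.652777] and [0.707304]): 1 − (1 − 0.652777)(1 − 0.707304) = 0.898369
Series ([0.898369] and E): 0.898369 × 0.738700 = 0.6636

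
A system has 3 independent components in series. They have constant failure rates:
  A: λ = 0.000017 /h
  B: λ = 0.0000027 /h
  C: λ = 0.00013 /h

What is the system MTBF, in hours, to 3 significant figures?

Series of exponential components: λ_sys = Σ λ_i
λ_sys = 0.000017 + 0.0000027 + 0.00013 = 1.4970e-04 /h
MTBF = 1 / λ_sys = 6680 h

6680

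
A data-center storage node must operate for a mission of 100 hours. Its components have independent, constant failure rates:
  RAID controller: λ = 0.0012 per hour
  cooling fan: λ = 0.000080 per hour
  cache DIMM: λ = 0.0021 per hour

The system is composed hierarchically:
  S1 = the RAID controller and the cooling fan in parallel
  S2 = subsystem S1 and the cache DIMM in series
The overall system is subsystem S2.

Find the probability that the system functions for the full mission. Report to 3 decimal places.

0.810

R(RAID controller) = exp(−0.0012 × 100) = 0.88692
R(cooling fan) = exp(−0.000080 × 100) = 0.99203
R(cache DIMM) = exp(−0.0021 × 100) = 0.81058
Parallel (RAID controller and cooling fan): 1 − (1 − 0.88692)(1 − 0.99203) = 0.99910
Series ([0.99910] and cache DIMM): 0.99910 × 0.81058 = 0.810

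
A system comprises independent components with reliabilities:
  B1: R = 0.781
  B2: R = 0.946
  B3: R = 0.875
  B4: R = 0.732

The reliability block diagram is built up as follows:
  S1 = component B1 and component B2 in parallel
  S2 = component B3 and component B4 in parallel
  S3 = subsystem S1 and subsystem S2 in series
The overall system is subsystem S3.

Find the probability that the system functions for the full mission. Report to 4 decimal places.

0.9551

Parallel (B1 and B2): 1 − (1 − 0.781000)(1 − 0.946000) = 0.988174
Parallel (B3 and B4): 1 − (1 − 0.875000)(1 − 0.732000) = 0.966500
Series ([0.988174] and [0.966500]): 0.988174 × 0.966500 = 0.9551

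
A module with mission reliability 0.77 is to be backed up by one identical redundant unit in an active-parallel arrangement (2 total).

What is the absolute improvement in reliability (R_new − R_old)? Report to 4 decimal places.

0.1771

R_before = 0.77
R_after = 1 − (1 − 0.77)^2 = 0.9471
ΔR = 0.9471 − 0.77 = 0.1771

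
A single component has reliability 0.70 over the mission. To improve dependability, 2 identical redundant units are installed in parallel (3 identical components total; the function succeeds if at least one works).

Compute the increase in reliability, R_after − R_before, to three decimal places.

0.273

R_before = 0.70
R_after = 1 − (1 − 0.70)^3 = 0.973
ΔR = 0.973 − 0.70 = 0.273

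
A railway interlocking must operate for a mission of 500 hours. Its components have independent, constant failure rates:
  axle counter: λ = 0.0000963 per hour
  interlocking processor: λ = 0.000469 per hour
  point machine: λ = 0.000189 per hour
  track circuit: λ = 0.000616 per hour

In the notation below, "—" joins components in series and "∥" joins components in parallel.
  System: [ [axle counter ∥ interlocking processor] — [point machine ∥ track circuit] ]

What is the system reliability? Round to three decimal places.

0.967

R(axle counter) = exp(−0.0000963 × 500) = 0.95299
R(interlocking processor) = exp(−0.000469 × 500) = 0.79097
R(point machine) = exp(−0.000189 × 500) = 0.90983
R(track circuit) = exp(−0.000616 × 500) = 0.73492
Parallel (axle counter and interlocking processor): 1 − (1 − 0.95299)(1 − 0.79097) = 0.99017
Parallel (point machine and track circuit): 1 − (1 − 0.90983)(1 − 0.73492) = 0.97610
Series ([0.99017] and [0.97610]): 0.99017 × 0.97610 = 0.967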